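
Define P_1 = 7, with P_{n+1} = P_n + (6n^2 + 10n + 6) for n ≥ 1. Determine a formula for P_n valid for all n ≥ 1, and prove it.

Claim: P_n = 2n^3 + 2n^2 + 2n + 1.

Base case: P_1 = 7, and 2·1^3 + 2·1^2 + 2·1 + 1 = 7.
Assume P_k = 2k^3 + 2k^2 + 2k + 1.
Then P_{k+1} = P_k + (6k^2 + 10k + 6) = (2k^3 + 2k^2 + 2k + 1) + (6k^2 + 10k + 6) = 2k^3 + 8k^2 + 12k + 7,
and 2·(k+1)^3 + 2·(k+1)^2 + 2·(k+1) + 1 = 2k^3 + 8k^2 + 12k + 7.
By induction, P_n = 2n^3 + 2n^2 + 2n + 1 for all n ≥ 1.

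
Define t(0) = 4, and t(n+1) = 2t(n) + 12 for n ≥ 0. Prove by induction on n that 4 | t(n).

Base case: t(0) = 4 = 4·1, so 4 | t(0).
Assume 4 | t(j), so t(j) = 4s for some integer s.
Then t(j+1) = 2t(j) + 12 = 2·(4s) + 12 = 4(2s + 3), so 4 | t(j+1).
By induction, 4 | t(n) for all n ≥ 0.

4 | t(n)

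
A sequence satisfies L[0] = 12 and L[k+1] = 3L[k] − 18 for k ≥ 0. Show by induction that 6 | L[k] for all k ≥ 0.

Base case: L[0] = 12 = 6·2, so 6 | L[0].
Assume 6 | L[j], so L[j] = 6t for some integer t.
Then L[j+1] = 3L[j] − 18 = 3·(6t) − 18 = 6(3t − 3), so 6 | L[j+1].
Hence 6 | L[k] for every k ≥ 0, by induction.

6 | L[k]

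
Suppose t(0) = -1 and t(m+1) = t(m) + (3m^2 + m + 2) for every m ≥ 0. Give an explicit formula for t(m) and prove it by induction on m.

Claim: t(m) = m^3 − m^2 + 2m − 1.

Base case: t(0) = -1, and 0^3 − 0^2 + 2·0 − 1 = -1.
Assume t(k) = k^3 − k^2 + 2k − 1.
Then t(k+1) = t(k) + (3k^2 + k + 2) = (k^3 − k^2 + 2k − 1) + (3k^2 + k + 2) = k^3 + 2k^2 + 3k + 1,
and (k+1)^3 − (k+1)^2 + 2·(k+1) − 1 = k^3 + 2k^2 + 3k + 1.
This completes the inductive step, so t(m) = m^3 − m^2 + 2m − 1 for all m ≥ 0.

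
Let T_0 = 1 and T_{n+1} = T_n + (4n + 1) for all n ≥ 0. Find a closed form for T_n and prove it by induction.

Claim: T_n = 2n^2 − n + 1.

Base case: T_0 = 1, and 2·0^2 − 0 + 1 = 1.
Assume T_k = 2k^2 − k + 1.
Then T_{k+1} = T_k + (4k + 1) = (2k^2 − k + 1) + (4k + 1) = 2k^2 + 3k + 2,
and 2·(k+1)^2 − (k+1) + 1 = 2k^2 + 3k + 2.
Hence T_n = 2n^2 − n + 1 for every n ≥ 0, by induction.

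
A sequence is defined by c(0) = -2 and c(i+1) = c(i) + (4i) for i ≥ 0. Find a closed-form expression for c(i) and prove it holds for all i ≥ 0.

Claim: c(i) = 2i^2 − 2i − 2.

Base case: c(0) = -2, and 2·0^2 − 2·0 − 2 = -2.
Assume c(m) = 2m^2 − 2m − 2.
Then c(m+1) = c(m) + (4m) = (2m^2 − 2m − 2) + (4m) = 2m^2 + 2m − 2,
and 2·(m+1)^2 − 2·(m+1) − 2 = 2m^2 + 2m − 2.
Hence c(i) = 2i^2 − 2i − 2 for every i ≥ 0, by induction.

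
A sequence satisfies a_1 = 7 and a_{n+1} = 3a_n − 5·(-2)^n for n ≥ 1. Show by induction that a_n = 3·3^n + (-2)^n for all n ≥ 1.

Base case: a_1 = 7, and 3·3^1 + (-2)^1 = 9 − 2 = 7.
Assume a_r = 3·3^r + (-2)^r for some r ≥ 1.
Then a_{r+1} = 3a_r − 5·(-2)^r = 3·(3·3^r + (-2)^r) − 5·(-2)^r = 3·3^{r+1} + 3·(-2)^r − 5·(-2)^r = 3·3^{r+1} − 2·(-2)^r = 3·3^{r+1} + (-2)^{r+1}.
This completes the inductive step, so a_n = 3·3^n + (-2)^n for all n ≥ 1.

a_n = 3·3^n + (-2)^n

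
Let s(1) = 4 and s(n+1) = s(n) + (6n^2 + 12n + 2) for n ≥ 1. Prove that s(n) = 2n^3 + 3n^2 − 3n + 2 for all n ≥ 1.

Base case: s(1) = 4, and 2·1^3 + 3·1^2 − 3·1 + 2 = 4.
Assume s(m) = 2m^3 + 3m^2 − 3m + 2.
Then s(m+1) = s(m) + (6m^2 + 12m + 2) = (2m^3 + 3m^2 − 3m + 2) + (6m^2 + 12m + 2) = 2m^3 + 9m^2 + 9m + 4,
and 2·(m+1)^3 + 3·(m+1)^2 − 3·(m+1) + 2 = 2m^3 + 9m^2 + 9m + 4.
By induction, s(n) = 2n^3 + 3n^2 − 3n + 2 for all n ≥ 1.

s(n) = 2n^3 + 3n^2 − 3n + 2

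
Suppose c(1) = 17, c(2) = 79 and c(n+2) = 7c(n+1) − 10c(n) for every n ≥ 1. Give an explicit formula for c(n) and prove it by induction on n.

Claim: c(n) = 3·5^n + 2^n.

Base cases: c(1) = 17 and 3·5^1 + 2^1 = 17; c(2) = 79 and 3·5^2 + 2^2 = 79.
Assume c(j) = 3·5^j + 2^j for all 1 ≤ j ≤ m, where m ≥ 2.
Then c(m+1) = 7c(m) − 10c(m−1) = 7·(3·5^m + 2^m) − 10·(3·5^{m−1} + 2^{m−1}) = 3·(7·5 − 10)5^{m−1} + (7·2 − 10)2^{m−1} = 75·5^{m−1} + 4·2^{m−1} = 3·5^{m+1} + 2^{m+1}.
This completes the inductive step, so c(n) = 3·5^n + 2^n for all n ≥ 1.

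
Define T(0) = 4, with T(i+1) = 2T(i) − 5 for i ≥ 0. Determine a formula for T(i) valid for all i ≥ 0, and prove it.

Claim: T(i) = -2^i + 5.

Base case: T(0) = 4, and -2^0 + 5 = -1 + 5 = 4.
Assume T(k) = -2^k + 5 for some k ≥ 0.
Then T(k+1) = 2T(k) − 5 = 2·(-2^k + 5) − 5 = -2^{k+1} + 10 − 5 = -2^{k+1} + 5.
So the formula holds for k+1, and by induction T(i) = -2^i + 5 for all i ≥ 0.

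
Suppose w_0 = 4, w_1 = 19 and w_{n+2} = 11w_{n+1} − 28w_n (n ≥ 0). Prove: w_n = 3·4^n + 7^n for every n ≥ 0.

Base cases: w_0 = 4 and 3·4^0 + 7^0 = 4; w_1 = 19 and 3·4^1 + 7^1 = 19.
Assume w_j = 3·4^j + 7^j for all 0 ≤ j ≤ m, where m ≥ 1.
Then w_{m+1} = 11w_m − 28w_{m−1} = 11·(3·4^m + 7^m) − 28·(3·4^{m−1} + 7^{m−1}) = 3·(11·4 − 28)4^{m−1} + (11·7 − 28)7^{m−1} = 48·4^{m−1} + 49·7^{m−1} = 3·4^{m+1} + 7^{m+1}.
By strong induction, w_n = 3·4^n + 7^n for all n ≥ 0.

w_n = 3·4^n + 7^n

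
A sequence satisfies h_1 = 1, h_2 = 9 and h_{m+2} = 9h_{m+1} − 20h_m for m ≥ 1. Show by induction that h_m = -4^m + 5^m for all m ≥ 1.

Base cases: h_1 = 1 and -4^1 + 5^1 = 1; h_2 = 9 and -4^2 + 5^2 = 9.
Assume h_i = -4^i + 5^i for all 1 ≤ i ≤ j, where j ≥ 2.
Then h_{j+1} = 9h_j − 20h_{j−1} = 9·(-4^j + 5^j) − 20·(-4^{j−1} + 5^{j−1}) = -(9·4 − 20)4^{j−1} + (9·5 − 20)5^{j−1} = -16·4^{j−1} + 25·5^{j−1} = -4^{j+1} + 5^{j+1}.
This completes the inductive step, so h_m = -4^m + 5^m for all m ≥ 1.

h_m = -4^m + 5^m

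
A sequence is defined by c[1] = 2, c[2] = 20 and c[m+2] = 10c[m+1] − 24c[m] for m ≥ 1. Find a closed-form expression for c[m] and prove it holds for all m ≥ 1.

Claim: c[m] = 6^m − 4^m.

Base cases: c[1] = 2 and 6^1 − 4^1 = 2; c[2] = 20 and 6^2 − 4^2 = 20.
Assume c[j] = 6^j − 4^j for all 1 ≤ j ≤ r, where r ≥ 2.
Then c[r+1] = 10c[r] − 24c[r−1] = 10·(6^r − 4^r) − 24·(6^{r−1} − 4^{r−1}) = (10·6 − 24)6^{r−1} − (10·4 − 24)4^{r−1} = 36·6^{r−1} − 16·4^{r−1} = 6^{r+1} − 4^{r+1}.
So the formula holds for r+1, and by strong induction c[m] = 6^m − 4^m for all m ≥ 1.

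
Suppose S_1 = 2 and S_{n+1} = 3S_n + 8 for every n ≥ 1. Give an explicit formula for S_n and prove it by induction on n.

Claim: S_n = 2·3^n − 4.

Base case: S_1 = 2, and 2·3^1 − 4 = 6 − 4 = 2.
Assume S_j = 2·3^j − 4 for some j ≥ 1.
Then S_{j+1} = 3S_j + 8 = 3·(2·3^j − 4) + 8 = 6·3^j − 12 + 8 = 2·3^{j+1} − 4.
By induction, S_n = 2·3^n − 4 for all n ≥ 1.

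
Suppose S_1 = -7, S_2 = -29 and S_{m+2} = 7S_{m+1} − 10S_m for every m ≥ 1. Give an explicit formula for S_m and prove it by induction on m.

Claim: S_m = -5^m − 2^m.

Base cases: S_1 = -7 and -5^1 − 2^1 = -7; S_2 = -29 and -5^2 − 2^2 = -29.
Assume S_j = -5^j − 2^j for all 1 ≤ j ≤ k, where k ≥ 2.
Then S_{k+1} = 7S_k − 10S_{k−1} = 7·(-5^k − 2^k) − 10·(-5^{k−1} − 2^{k−1}) = -(7·5 − 10)5^{k−1} − (7·2 − 10)2^{k−1} = -25·5^{k−1} − 4·2^{k−1} = -5^{k+1} − 2^{k+1}.
By strong induction, S_m = -5^m − 2^m for all m ≥ 1.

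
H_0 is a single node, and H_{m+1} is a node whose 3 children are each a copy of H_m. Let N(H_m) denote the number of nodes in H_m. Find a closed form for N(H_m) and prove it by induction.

Claim: N(H_m) = (3^{m+1} − 1)/2.

Base case: N(H_0) = 1, and (3^{0+1} − 1)/2 = 1.
Assume N(H_r) = (3^{r+1} − 1)/2.
Then N(H_{r+1}) = 1 + 3N(H_r) = 1 + 3·(3^{r+1} − 1)/2 = 1 + (3^{r+2} − 3)/2 = (2 + 3^{r+2} − 3)/2 = (3^{r+2} − 1)/2.
This completes the inductive step, so N(H_m) = (3^{m+1} − 1)/2 for all m ≥ 0.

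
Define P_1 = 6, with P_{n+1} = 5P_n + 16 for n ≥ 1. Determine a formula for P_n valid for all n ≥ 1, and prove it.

Claim: P_n = 2·5^n − 4.

Base case: P_1 = 6, and 2·5^1 − 4 = 10 − 4 = 6.
Assume P_m = 2·5^m − 4 for some m ≥ 1.
Then P_{m+1} = 5P_m + 16 = 5·(2·5^m − 4) + 16 = 10·5^m − 20 + 16 = 2·5^{m+1} − 4.
By induction, P_n = 2·5^n − 4 for all n ≥ 1.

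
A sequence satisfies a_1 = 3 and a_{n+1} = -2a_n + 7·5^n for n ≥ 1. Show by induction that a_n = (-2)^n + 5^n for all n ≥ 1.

Base case: a_1 = 3, and (-2)^1 + 5^1 = -2 + 5 = 3.
Assume a_m = (-2)^m + 5^m for some m ≥ 1.
Then a_{m+1} = -2a_m + 7·5^m = -2·((-2)^m + 5^m) + 7·5^m = (-2)^{m+1} − 2·5^m + 7·5^m = (-2)^{m+1} + 5·5^m = (-2)^{m+1} + 5^{m+1}.
So the formula holds for m+1, and by induction a_n = (-2)^n + 5^n for all n ≥ 1.

a_n = (-2)^n + 5^n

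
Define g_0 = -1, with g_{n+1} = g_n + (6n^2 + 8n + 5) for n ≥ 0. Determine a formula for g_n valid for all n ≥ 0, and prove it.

Claim: g_n = 2n^3 + n^2 + 2n − 1.

Base case: g_0 = -1, and 2·0^3 + 0^2 + 2·0 − 1 = -1.
Assume g_k = 2k^3 + k^2 + 2k − 1.
Then g_{k+1} = g_k + (6k^2 + 8k + 5) = (2k^3 + k^2 + 2k − 1) + (6k^2 + 8k + 5) = 2k^3 + 7k^2 + 10k + 4,
and 2·(k+1)^3 + (k+1)^2 + 2·(k+1) − 1 = 2k^3 + 7k^2 + 10k + 4.
By induction, g_n = 2n^3 + n^2 + 2n − 1 for all n ≥ 0.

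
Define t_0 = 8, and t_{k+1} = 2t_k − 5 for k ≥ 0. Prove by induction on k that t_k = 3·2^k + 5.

Base case: t_0 = 8, and 3·2^0 + 5 = 3 + 5 = 8.
Assume t_m = 3·2^m + 5 for some m ≥ 0.
Then t_{m+1} = 2t_m − 5 = 2·(3·2^m + 5) − 5 = 6·2^m + 10 − 5 = 3·2^{m+1} + 5.
This completes the inductive step, so t_k = 3·2^k + 5 for all k ≥ 0.

t_k = 3·2^k + 5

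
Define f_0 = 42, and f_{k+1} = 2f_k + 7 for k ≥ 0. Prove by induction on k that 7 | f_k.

Base case: f_0 = 42 = 7·6, so 7 | f_0.
Assume 7 | f_r, so f_r = 7t for some integer t.
Then f_{r+1} = 2f_r + 7 = 2·(7t) + 7 = 7(2t + 1), so 7 | f_{r+1}.
This completes the inductive step, so 7 | f_k for all k ≥ 0.

7 | f_k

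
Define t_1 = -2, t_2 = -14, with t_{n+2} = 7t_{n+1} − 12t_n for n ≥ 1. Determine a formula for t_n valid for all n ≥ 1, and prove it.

Claim: t_n = 2·3^n − 2·4^n.

Base cases: t_1 = -2 and 2·3^1 − 2·4^1 = -2; t_2 = -14 and 2·3^2 − 2·4^2 = -14.
Assume t_j = 2·3^j − 2·4^j for all 1 ≤ j ≤ k, where k ≥ 2.
Then t_{k+1} = 7t_k − 12t_{k−1} = 7·(2·3^k − 2·4^k) − 12·(2·3^{k−1} − 2·4^{k−1}) = 2·(7·3 − 12)3^{k−1} − 2·(7·4 − 12)4^{k−1} = 18·3^{k−1} − 32·4^{k−1} = 2·3^{k+1} − 2·4^{k+1}.
So the formula holds for k+1, and by strong induction t_n = 2·3^n − 2·4^n for all n ≥ 1.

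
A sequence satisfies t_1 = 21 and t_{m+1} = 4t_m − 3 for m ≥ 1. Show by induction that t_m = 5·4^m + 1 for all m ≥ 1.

Base case: t_1 = 21, and 5·4^1 + 1 = 20 + 1 = 21.
Assume t_k = 5·4^k + 1 for some k ≥ 1.
Then t_{k+1} = 4t_k − 3 = 4·(5·4^k + 1) − 3 = 20·4^k + 4 − 3 = 5·4^{k+1} + 1.
So the formula holds for k+1, and by induction t_m = 5·4^m + 1 for all m ≥ 1.

t_m = 5·4^m + 1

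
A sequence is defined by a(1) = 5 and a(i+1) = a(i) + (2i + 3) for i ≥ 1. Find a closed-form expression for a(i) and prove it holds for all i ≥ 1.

Claim: a(i) = i^2 + 2i + 2.

Base case: a(1) = 5, and 1^2 + 2·1 + 2 = 5.
Assume a(k) = k^2 + 2k + 2.
Then a(k+1) = a(k) + (2k + 3) = (k^2 + 2k + 2) + (2k + 3) = k^2 + 4k + 5,
and (k+1)^2 + 2·(k+1) + 2 = k^2 + 4k + 5.
By induction, a(i) = i^2 + 2i + 2 for all i ≥ 1.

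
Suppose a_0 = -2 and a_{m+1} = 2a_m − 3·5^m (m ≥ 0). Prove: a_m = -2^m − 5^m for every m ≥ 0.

Base case: a_0 = -2, and -2^0 − 5^0 = -1 − 1 = -2.
Assume a_j = -2^j − 5^j for some j ≥ 0.
Then a_{j+1} = 2a_j − 3·5^j = 2·(-2^j − 5^j) − 3·5^j = -2^{j+1} − 2·5^j − 3·5^j = -2^{j+1} − 5·5^j = -2^{j+1} − 5^{j+1}.
So the formula holds for j+1, and by induction a_m = -2^m − 5^m for all m ≥ 0.

a_m = -2^m − 5^m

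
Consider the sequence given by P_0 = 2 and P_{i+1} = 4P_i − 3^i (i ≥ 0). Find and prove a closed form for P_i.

Claim: P_i = 4^i + 3^i.

Base case: P_0 = 2, and 4^0 + 3^0 = 1 + 1 = 2.
Assume P_r = 4^r + 3^r for some r ≥ 0.
Then P_{r+1} = 4P_r − 3^r = 4·(4^r + 3^r) − 3^r = 4^{r+1} + 4·3^r − 3^r = 4^{r+1} + 3·3^r = 4^{r+1} + 3^{r+1}.
Hence P_i = 4^i + 3^i for every i ≥ 0, by induction.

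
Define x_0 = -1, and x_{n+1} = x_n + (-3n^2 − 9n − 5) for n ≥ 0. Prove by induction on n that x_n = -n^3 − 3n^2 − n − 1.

Base case: x_0 = -1, and -0^3 − 3·0^2 − 0 − 1 = -1.
Assume x_m = -m^3 − 3m^2 − m − 1.
Then x_{m+1} = x_m + (-3m^2 − 9m − 5) = (-m^3 − 3m^2 − m − 1) + (-3m^2 − 9m − 5) = -m^3 − 6m^2 − 10m − 6,
and -(m+1)^3 − 3·(m+1)^2 − (m+1) − 1 = -m^3 − 6m^2 − 10m − 6.
By induction, x_n = -n^3 − 3n^2 − n − 1 for all n ≥ 0.

x_n = -n^3 − 3n^2 − n − 1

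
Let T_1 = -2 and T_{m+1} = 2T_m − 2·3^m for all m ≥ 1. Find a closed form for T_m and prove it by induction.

Claim: T_m = 2·2^m − 2·3^m.

Base case: T_1 = -2, and 2·2^1 − 2·3^1 = 4 − 6 = -2.
Assume T_r = 2·2^r − 2·3^r for some r ≥ 1.
Then T_{r+1} = 2T_r − 2·3^r = 2·(2·2^r − 2·3^r) − 2·3^r = 2·2^{r+1} − 4·3^r − 2·3^r = 2·2^{r+1} − 6·3^r = 2·2^{r+1} − 2·3^{r+1}.
This completes the inductive step, so T_m = 2·2^m − 2·3^m for all m ≥ 1.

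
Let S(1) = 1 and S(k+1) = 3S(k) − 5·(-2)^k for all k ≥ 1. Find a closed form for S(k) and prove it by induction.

Claim: S(k) = 3^k + (-2)^k.

Base case: S(1) = 1, and 3^1 + (-2)^1 = 3 − 2 = 1.
Assume S(r) = 3^r + (-2)^r for some r ≥ 1.
Then S(r+1) = 3S(r) − 5·(-2)^r = 3·(3^r + (-2)^r) − 5·(-2)^r = 3^{r+1} + 3·(-2)^r − 5·(-2)^r = 3^{r+1} − 2·(-2)^r = 3^{r+1} + (-2)^{r+1}.
So the formula holds for r+1, and by induction S(k) = 3^k + (-2)^k for all k ≥ 1.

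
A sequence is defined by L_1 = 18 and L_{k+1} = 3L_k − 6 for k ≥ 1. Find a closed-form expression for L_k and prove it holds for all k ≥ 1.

Claim: L_k = 5·3^k + 3.

Base case: L_1 = 18, and 5·3^1 + 3 = 15 + 3 = 18.
Assume L_j = 5·3^j + 3 for some j ≥ 1.
Then L_{j+1} = 3L_j − 6 = 3·(5·3^j + 3) − 6 = 15·3^j + 9 − 6 = 5·3^{j+1} + 3.
This completes the inductive step, so L_k = 5·3^k + 3 for all k ≥ 1.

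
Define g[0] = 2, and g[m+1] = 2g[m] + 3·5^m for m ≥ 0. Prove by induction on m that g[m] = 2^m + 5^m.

Base case: g[0] = 2, and 2^0 + 5^0 = 1 + 1 = 2.
Assume g[j] = 2^j + 5^j for some j ≥ 0.
Then g[j+1] = 2g[j] + 3·5^j = 2·(2^j + 5^j) + 3·5^j = 2^{j+1} + 2·5^j + 3·5^j = 2^{j+1} + 5·5^j = 2^{j+1} + 5^{j+1}.
By induction, g[m] = 2^m + 5^m for all m ≥ 0.

g[m] = 2^m + 5^m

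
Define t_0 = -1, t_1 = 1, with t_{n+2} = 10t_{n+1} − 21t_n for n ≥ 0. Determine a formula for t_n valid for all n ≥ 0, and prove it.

Claim: t_n = 7^n − 2·3^n.

Base cases: t_0 = -1 and 7^0 − 2·3^0 = -1; t_1 = 1 and 7^1 − 2·3^1 = 1.
Assume t_i = 7^i − 2·3^i for all 0 ≤ i ≤ j, where j ≥ 1.
Then t_{j+1} = 10t_j − 21t_{j−1} = 10·(7^j − 2·3^j) − 21·(7^{j−1} − 2·3^{j−1}) = (10·7 − 21)7^{j−1} − 2·(10·3 − 21)3^{j−1} = 49·7^{j−1} − 18·3^{j−1} = 7^{j+1} − 2·3^{j+1}.
So the formula holds for j+1, and by strong induction t_n = 7^n − 2·3^n for all n ≥ 0.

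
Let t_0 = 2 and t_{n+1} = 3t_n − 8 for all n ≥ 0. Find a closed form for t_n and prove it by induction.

Claim: t_n = -2·3^n + 4.

Base case: t_0 = 2, and -2·3^0 + 4 = -2 + 4 = 2.
Assume t_r = -2·3^r + 4 for some r ≥ 0.
Then t_{r+1} = 3t_r − 8 = 3·(-2·3^r + 4) − 8 = -6·3^r + 12 − 8 = -2·3^{r+1} + 4.
So the formula holds for r+1, and by induction t_n = -2·3^n + 4 for all n ≥ 0.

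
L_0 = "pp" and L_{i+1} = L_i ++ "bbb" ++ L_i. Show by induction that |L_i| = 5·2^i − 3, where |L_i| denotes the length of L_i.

Base case: |L_0| = 2, and 5·2^0 − 3 = 2.
Assume |L_m| = 5·2^m − 3.
Then |L_{m+1}| = |L_m| + 3 + |L_m| = 2|L_m| + 3 = 2(5·2^m − 3) + 3 = 5·2^{m+1} − 6 + 3 = 5·2^{m+1} − 3.
By induction, |L_i| = 5·2^i − 3 for all i ≥ 0.

|L_i| = 5·2^i − 3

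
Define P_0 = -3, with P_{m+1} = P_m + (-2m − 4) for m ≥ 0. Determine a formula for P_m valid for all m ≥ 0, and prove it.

Claim: P_m = -m^2 − 3m − 3.

Base case: P_0 = -3, and -0^2 − 3·0 − 3 = -3.
Assume P_j = -j^2 − 3j − 3.
Then P_{j+1} = P_j + (-2j − 4) = (-j^2 − 3j − 3) + (-2j − 4) = -j^2 − 5j − 7,
and -(j+1)^2 − 3·(j+1) − 3 = -j^2 − 5j − 7.
By induction, P_m = -m^2 − 3m − 3 for all m ≥ 0.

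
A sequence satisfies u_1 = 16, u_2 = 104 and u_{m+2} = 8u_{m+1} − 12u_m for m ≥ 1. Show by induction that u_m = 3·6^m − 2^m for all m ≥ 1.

Base cases: u_1 = 16 and 3·6^1 − 2^1 = 16; u_2 = 104 and 3·6^2 − 2^2 = 104.
Assume u_j = 3·6^j − 2^j for all 1 ≤ j ≤ k, where k ≥ 2.
Then u_{k+1} = 8u_k − 12u_{k−1} = 8·(3·6^k − 2^k) − 12·(3·6^{k−1} − 2^{k−1}) = 3·(8·6 − 12)6^{k−1} − (8·2 − 12)2^{k−1} = 108·6^{k−1} − 4·2^{k−1} = 3·6^{k+1} − 2^{k+1}.
Hence u_m = 3·6^m − 2^m for every m ≥ 1, by strong induction.

u_m = 3·6^m − 2^m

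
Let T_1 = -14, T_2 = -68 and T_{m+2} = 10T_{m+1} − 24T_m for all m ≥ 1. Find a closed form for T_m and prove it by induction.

Claim: T_m = -6^m − 2·4^m.

Base cases: T_1 = -14 and -6^1 − 2·4^1 = -14; T_2 = -68 and -6^2 − 2·4^2 = -68.
Assume T_j = -6^j − 2·4^j for all 1 ≤ j ≤ r, where r ≥ 2.
Then T_{r+1} = 10T_r − 24T_{r−1} = 10·(-6^r − 2·4^r) − 24·(-6^{r−1} − 2·4^{r−1}) = -(10·6 − 24)6^{r−1} − 2·(10·4 − 24)4^{r−1} = -36·6^{r−1} − 32·4^{r−1} = -6^{r+1} − 2·4^{r+1}.
Hence T_m = -6^m − 2·4^m for every m ≥ 1, by strong induction.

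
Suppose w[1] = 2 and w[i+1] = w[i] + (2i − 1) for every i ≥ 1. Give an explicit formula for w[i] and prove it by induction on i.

Claim: w[i] = i^2 − 2i + 3.

Base case: w[1] = 2, and 1^2 − 2·1 + 3 = 2.
Assume w[k] = k^2 − 2k + 3.
Then w[k+1] = w[k] + (2k − 1) = (k^2 − 2k + 3) + (2k − 1) = k^2 + 2,
and (k+1)^2 − 2·(k+1) + 3 = k^2 + 2.
This completes the inductive step, so w[i] = i^2 − 2i + 3 for all i ≥ 1.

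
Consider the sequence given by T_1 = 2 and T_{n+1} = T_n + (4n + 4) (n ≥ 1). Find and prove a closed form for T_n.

Claim: T_n = 2n^2 + 2n − 2.

Base case: T_1 = 2, and 2·1^2 + 2·1 − 2 = 2.
Assume T_k = 2k^2 + 2k − 2.
Then T_{k+1} = T_k + (4k + 4) = (2k^2 + 2k − 2) + (4k + 4) = 2k^2 + 6k + 2,
and 2·(k+1)^2 + 2·(k+1) − 2 = 2k^2 + 6k + 2.
By induction, T_n = 2n^2 + 2n − 2 for all n ≥ 1.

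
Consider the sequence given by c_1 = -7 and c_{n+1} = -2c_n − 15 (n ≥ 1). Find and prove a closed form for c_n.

Claim: c_n = (-2)^n − 5.

Base case: c_1 = -7, and (-2)^1 − 5 = -2 − 5 = -7.
Assume c_r = (-2)^r − 5 for some r ≥ 1.
Then c_{r+1} = -2c_r − 15 = -2·((-2)^r − 5) − 15 = -2·(-2)^r + 10 − 15 = (-2)^{r+1} − 5.
So the formula holds for r+1, and by induction c_n = (-2)^n − 5 for all n ≥ 1.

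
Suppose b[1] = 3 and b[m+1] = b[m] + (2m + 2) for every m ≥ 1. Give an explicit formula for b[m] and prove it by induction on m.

Claim: b[m] = m^2 + m + 1.

Base case: b[1] = 3, and 1^2 + 1 + 1 = 3.
Assume b[r] = r^2 + r + 1.
Then b[r+1] = b[r] + (2r + 2) = (r^2 + r + 1) + (2r + 2) = r^2 + 3r + 3,
and (r+1)^2 + (r+1) + 1 = r^2 + 3r + 3.
This completes the inductive step, so b[m] = m^2 + m + 1 for all m ≥ 1.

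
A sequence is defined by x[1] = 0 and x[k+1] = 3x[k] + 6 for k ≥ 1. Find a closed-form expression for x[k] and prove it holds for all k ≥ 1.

Claim: x[k] = 3^k − 3.

Base case: x[1] = 0, and 3^1 − 3 = 3 − 3 = 0.
Assume x[r] = 3^r − 3 for some r ≥ 1.
Then x[r+1] = 3x[r] + 6 = 3·(3^r − 3) + 6 = 3^{r+1} − 9 + 6 = 3^{r+1} − 3.
So the formula holds for r+1, and by induction x[k] = 3^k − 3 for all k ≥ 1.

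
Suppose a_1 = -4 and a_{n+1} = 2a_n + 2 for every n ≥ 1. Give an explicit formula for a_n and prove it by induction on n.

Claim: a_n = -2^n − 2.

Base case: a_1 = -4, and -2^1 − 2 = -2 − 2 = -4.
Assume a_m = -2^m − 2 for some m ≥ 1.
Then a_{m+1} = 2a_m + 2 = 2·(-2^m − 2) + 2 = -2^{m+1} − 4 + 2 = -2^{m+1} − 2.
This completes the inductive step, so a_n = -2^n − 2 for all n ≥ 1.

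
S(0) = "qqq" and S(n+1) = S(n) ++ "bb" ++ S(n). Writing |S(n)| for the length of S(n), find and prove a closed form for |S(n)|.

Claim: |S(n)| = 5·2^n − 2.

Base case: |S(0)| = 3, and 5·2^0 − 2 = 3.
Assume |S(j)| = 5·2^j − 2.
Then |S(j+1)| = |S(j)| + 2 + |S(j)| = 2|S(j)| + 2 = 2(5·2^j − 2) + 2 = 5·2^{j+1} − 4 + 2 = 5·2^{j+1} − 2.
Hence |S(n)| = 5·2^n − 2 for every n ≥ 0, by induction.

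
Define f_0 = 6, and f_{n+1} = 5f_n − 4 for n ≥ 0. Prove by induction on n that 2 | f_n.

Base case: f_0 = 6 = 2·3, so 2 | f_0.
Assume 2 | f_m, so f_m = 2t for some integer t.
Then f_{m+1} = 5f_m − 4 = 5·(2t) − 4 = 2(5t − 2), so 2 | f_{m+1}.
This completes the inductive step, so 2 | f_n for all n ≥ 0.

2 | f_n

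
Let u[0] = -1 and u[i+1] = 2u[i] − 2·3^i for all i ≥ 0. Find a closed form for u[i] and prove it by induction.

Claim: u[i] = 2^i − 2·3^i.

Base case: u[0] = -1, and 2^0 − 2·3^0 = 1 − 2 = -1.
Assume u[k] = 2^k − 2·3^k for some k ≥ 0.
Then u[k+1] = 2u[k] − 2·3^k = 2·(2^k − 2·3^k) − 2·3^k = 2^{k+1} − 4·3^k − 2·3^k = 2^{k+1} − 6·3^k = 2^{k+1} − 2·3^{k+1}.
So the formula holds for k+1, and by induction u[i] = 2^i − 2·3^i for all i ≥ 0.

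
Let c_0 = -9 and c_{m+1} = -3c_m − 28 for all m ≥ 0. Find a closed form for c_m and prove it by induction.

Claim: c_m = -2·(-3)^m − 7.

Base case: c_0 = -9, and -2·(-3)^0 − 7 = -2 − 7 = -9.
Assume c_k = -2·(-3)^k − 7 for some k ≥ 0.
Then c_{k+1} = -3c_k − 28 = -3·(-2·(-3)^k − 7) − 28 = 6·(-3)^k + 21 − 28 = -2·(-3)^{k+1} − 7.
Hence c_m = -2·(-3)^m − 7 for every m ≥ 0, by induction.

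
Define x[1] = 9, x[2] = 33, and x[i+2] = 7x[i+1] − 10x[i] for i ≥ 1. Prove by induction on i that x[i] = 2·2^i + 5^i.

Base cases: x[1] = 9 and 2·2^1 + 5^1 = 9; x[2] = 33 and 2·2^2 + 5^2 = 33.
Assume x[t] = 2·2^t + 5^t for all 1 ≤ t ≤ j, where j ≥ 2.
Then x[j+1] = 7x[j] − 10x[j−1] = 7·(2·2^j + 5^j) − 10·(2·2^{j−1} + 5^{j−1}) = 2·(7·2 − 10)2^{j−1} + (7·5 − 10)5^{j−1} = 8·2^{j−1} + 25·5^{j−1} = 2·2^{j+1} + 5^{j+1}.
By strong induction, x[i] = 2·2^i + 5^i for all i ≥ 1.

x[i] = 2·2^i + 5^i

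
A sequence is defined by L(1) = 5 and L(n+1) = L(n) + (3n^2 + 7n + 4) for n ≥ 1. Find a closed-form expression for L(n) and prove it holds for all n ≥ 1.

Claim: L(n) = n^3 + 2n^2 + n + 1.

Base case: L(1) = 5, and 1^3 + 2·1^2 + 1 + 1 = 5.
Assume L(r) = r^3 + 2r^2 + r + 1.
Then L(r+1) = L(r) + (3r^2 + 7r + 4) = (r^3 + 2r^2 + r + 1) + (3r^2 + 7r + 4) = r^3 + 5r^2 + 8r + 5,
and (r+1)^3 + 2·(r+1)^2 + (r+1) + 1 = r^3 + 5r^2 + 8r + 5.
This completes the inductive step, so L(n) = n^3 + 2n^2 + n + 1 for all n ≥ 1.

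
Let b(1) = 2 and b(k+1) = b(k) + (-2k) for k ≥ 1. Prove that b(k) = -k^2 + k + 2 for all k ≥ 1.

Base case: b(1) = 2, and -1^2 + 1 + 2 = 2.
Assume b(j) = -j^2 + j + 2.
Then b(j+1) = b(j) + (-2j) = (-j^2 + j + 2) + (-2j) = -j^2 − j + 2,
and -(j+1)^2 + (j+1) + 2 = -j^2 − j + 2.
Hence b(k) = -k^2 + k + 2 for every k ≥ 1, by induction.

b(k) = -k^2 + k + 2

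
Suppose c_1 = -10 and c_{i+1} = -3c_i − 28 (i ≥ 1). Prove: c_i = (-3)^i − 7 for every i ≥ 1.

Base case: c_1 = -10, and (-3)^1 − 7 = -3 − 7 = -10.
Assume c_r = (-3)^r − 7 for some r ≥ 1.
Then c_{r+1} = -3c_r − 28 = -3·((-3)^r − 7) − 28 = -3·(-3)^r + 21 − 28 = (-3)^{r+1} − 7.
This completes the inductive step, so c_i = (-3)^i − 7 for all i ≥ 1.

c_i = (-3)^i − 7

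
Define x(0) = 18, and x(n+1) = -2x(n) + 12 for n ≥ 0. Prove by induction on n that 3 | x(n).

Base case: x(0) = 18 = 3·6, so 3 | x(0).
Assume 3 | x(m), so x(m) = 3t for some integer t.
Then x(m+1) = -2x(m) + 12 = -2·(3t) + 12 = 3(-2t + 4), so 3 | x(m+1).
Hence 3 | x(n) for every n ≥ 0, by induction.

3 | x(n)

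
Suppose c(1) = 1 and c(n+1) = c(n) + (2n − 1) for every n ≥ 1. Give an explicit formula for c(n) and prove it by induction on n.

Claim: c(n) = n^2 − 2n + 2.

Base case: c(1) = 1, and 1^2 − 2·1 + 2 = 1.
Assume c(m) = m^2 − 2m + 2.
Then c(m+1) = c(m) + (2m − 1) = (m^2 − 2m + 2) + (2m − 1) = m^2 + 1,
and (m+1)^2 − 2·(m+1) + 2 = m^2 + 1.
Hence c(n) = n^2 − 2n + 2 for every n ≥ 1, by induction.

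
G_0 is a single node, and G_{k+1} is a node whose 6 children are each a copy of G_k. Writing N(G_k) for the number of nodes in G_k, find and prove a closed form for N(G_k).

Claim: N(G_k) = (6^{k+1} − 1)/5.

Base case: N(G_0) = 1, and (6^{0+1} − 1)/5 = 1.
Assume N(G_r) = (6^{r+1} − 1)/5.
Then N(G_{r+1}) = 1 + 6N(G_r) = 1 + 6·(6^{r+1} − 1)/5 = 1 + (6^{r+2} − 6)/5 = (5 + 6^{r+2} − 6)/5 = (6^{r+2} − 1)/5.
Hence N(G_k) = (6^{k+1} − 1)/5 for every k ≥ 0, by induction.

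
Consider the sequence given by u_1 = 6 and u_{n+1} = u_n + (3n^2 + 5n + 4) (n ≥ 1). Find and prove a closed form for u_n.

Claim: u_n = n^3 + n^2 + 2n + 2.

Base case: u_1 = 6, and 1^3 + 1^2 + 2·1 + 2 = 6.
Assume u_k = k^3 + k^2 + 2k + 2.
Then u_{k+1} = u_k + (3k^2 + 5k + 4) = (k^3 + k^2 + 2k + 2) + (3k^2 + 5k + 4) = k^3 + 4k^2 + 7k + 6,
and (k+1)^3 + (k+1)^2 + 2·(k+1) + 2 = k^3 + 4k^2 + 7k + 6.
By induction, u_n = n^3 + n^2 + 2n + 2 for all n ≥ 1.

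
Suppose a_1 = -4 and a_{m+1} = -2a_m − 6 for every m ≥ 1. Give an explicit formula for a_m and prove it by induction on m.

Claim: a_m = (-2)^m − 2.

Base case: a_1 = -4, and (-2)^1 − 2 = -2 − 2 = -4.
Assume a_j = (-2)^j − 2 for some j ≥ 1.
Then a_{j+1} = -2a_j − 6 = -2·((-2)^j − 2) − 6 = -2·(-2)^j + 4 − 6 = (-2)^{j+1} − 2.
Hence a_m = (-2)^m − 2 for every m ≥ 1, by induction.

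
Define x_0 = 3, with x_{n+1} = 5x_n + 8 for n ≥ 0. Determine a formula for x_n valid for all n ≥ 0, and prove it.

Claim: x_n = 5^{n+1} − 2.

Base case: x_0 = 3, and 5^{0+1} − 2 = 5 − 2 = 3.
Assume x_j = 5^{j+1} − 2 for some j ≥ 0.
Then x_{j+1} = 5x_j + 8 = 5·(5^{j+1} − 2) + 8 = 5^{j+2} − 10 + 8 = 5^{j+2} − 2.
So the formula holds for j+1, and by induction x_n = 5^{n+1} − 2 for all n ≥ 0.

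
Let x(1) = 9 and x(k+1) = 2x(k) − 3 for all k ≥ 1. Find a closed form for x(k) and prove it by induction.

Claim: x(k) = 3·2^k + 3.

Base case: x(1) = 9, and 3·2^1 + 3 = 6 + 3 = 9.
Assume x(j) = 3·2^j + 3 for some j ≥ 1.
Then x(j+1) = 2x(j) − 3 = 2·(3·2^j + 3) − 3 = 6·2^j + 6 − 3 = 3·2^{j+1} + 3.
So the formula holds for j+1, and by induction x(k) = 3·2^k + 3 for all k ≥ 1.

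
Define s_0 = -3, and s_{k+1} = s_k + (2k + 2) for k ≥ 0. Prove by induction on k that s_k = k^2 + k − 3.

Base case: s_0 = -3, and 0^2 + 0 − 3 = -3.
Assume s_r = r^2 + r − 3.
Then s_{r+1} = s_r + (2r + 2) = (r^2 + r − 3) + (2r + 2) = r^2 + 3r − 1,
and (r+1)^2 + (r+1) − 3 = r^2 + 3r − 1.
Hence s_k = k^2 + k − 3 for every k ≥ 0, by induction.

s_k = k^2 + k − 3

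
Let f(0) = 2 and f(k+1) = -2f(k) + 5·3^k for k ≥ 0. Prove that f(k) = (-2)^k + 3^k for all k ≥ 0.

Base case: f(0) = 2, and (-2)^0 + 3^0 = 1 + 1 = 2.
Assume f(r) = (-2)^r + 3^r for some r ≥ 0.
Then f(r+1) = -2f(r) + 5·3^r = -2·((-2)^r + 3^r) + 5·3^r = (-2)^{r+1} − 2·3^r + 5·3^r = (-2)^{r+1} + 3·3^r = (-2)^{r+1} + 3^{r+1}.
This completes the inductive step, so f(k) = (-2)^k + 3^k for all k ≥ 0.

f(k) = (-2)^k + 3^k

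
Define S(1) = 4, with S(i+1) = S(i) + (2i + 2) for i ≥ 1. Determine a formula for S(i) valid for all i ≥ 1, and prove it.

Claim: S(i) = i^2 + i + 2.

Base case: S(1) = 4, and 1^2 + 1 + 2 = 4.
Assume S(r) = r^2 + r + 2.
Then S(r+1) = S(r) + (2r + 2) = (r^2 + r + 2) + (2r + 2) = r^2 + 3r + 4,
and (r+1)^2 + (r+1) + 2 = r^2 + 3r + 4.
Hence S(i) = i^2 + i + 2 for every i ≥ 1, by induction.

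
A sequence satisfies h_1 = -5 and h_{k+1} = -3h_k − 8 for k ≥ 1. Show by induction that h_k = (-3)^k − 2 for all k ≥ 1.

Base case: h_1 = -5, and (-3)^1 − 2 = -3 − 2 = -5.
Assume h_r = (-3)^r − 2 for some r ≥ 1.
Then h_{r+1} = -3h_r − 8 = -3·((-3)^r − 2) − 8 = -3·(-3)^r + 6 − 8 = (-3)^{r+1} − 2.
So the formula holds for r+1, and by induction h_k = (-3)^k − 2 for all k ≥ 1.

h_k = (-3)^k − 2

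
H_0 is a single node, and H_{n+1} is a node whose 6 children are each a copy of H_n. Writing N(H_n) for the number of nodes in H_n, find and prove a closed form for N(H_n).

Claim: N(H_n) = (6^{n+1} − 1)/5.

Base case: N(H_0) = 1, and (6^{0+1} − 1)/5 = 1.
Assume N(H_j) = (6^{j+1} − 1)/5.
Then N(H_{j+1}) = 1 + 6N(H_j) = 1 + 6·(6^{j+1} − 1)/5 = 1 + (6^{j+2} − 6)/5 = (5 + 6^{j+2} − 6)/5 = (6^{j+2} − 1)/5.
Hence N(H_n) = (6^{n+1} − 1)/5 for every n ≥ 0, by induction.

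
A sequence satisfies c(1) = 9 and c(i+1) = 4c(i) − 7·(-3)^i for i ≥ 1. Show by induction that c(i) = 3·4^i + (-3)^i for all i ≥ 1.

Base case: c(1) = 9, and 3·4^1 + (-3)^1 = 12 − 3 = 9.
Assume c(m) = 3·4^m + (-3)^m for some m ≥ 1.
Then c(m+1) = 4c(m) − 7·(-3)^m = 4·(3·4^m + (-3)^m) − 7·(-3)^m = 3·4^{m+1} + 4·(-3)^m − 7·(-3)^m = 3·4^{m+1} − 3·(-3)^m = 3·4^{m+1} + (-3)^{m+1}.
Hence c(i) = 3·4^i + (-3)^i for every i ≥ 1, by induction.

c(i) = 3·4^i + (-3)^i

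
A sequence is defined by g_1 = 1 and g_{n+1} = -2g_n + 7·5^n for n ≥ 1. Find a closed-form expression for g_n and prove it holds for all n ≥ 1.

Claim: g_n = 2·(-2)^n + 5^n.

Base case: g_1 = 1, and 2·(-2)^1 + 5^1 = -4 + 5 = 1.
Assume g_k = 2·(-2)^k + 5^k for some k ≥ 1.
Then g_{k+1} = -2g_k + 7·5^k = -2·(2·(-2)^k + 5^k) + 7·5^k = 2·(-2)^{k+1} − 2·5^k + 7·5^k = 2·(-2)^{k+1} + 5·5^k = 2·(-2)^{k+1} + 5^{k+1}.
By induction, g_n = 2·(-2)^n + 5^n for all n ≥ 1.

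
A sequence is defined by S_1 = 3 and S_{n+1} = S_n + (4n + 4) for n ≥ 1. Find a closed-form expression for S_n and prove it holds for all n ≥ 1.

Claim: S_n = 2n^2 + 2n − 1.

Base case: S_1 = 3, and 2·1^2 + 2·1 − 1 = 3.
Assume S_m = 2m^2 + 2m − 1.
Then S_{m+1} = S_m + (4m + 4) = (2m^2 + 2m − 1) + (4m + 4) = 2m^2 + 6m + 3,
and 2·(m+1)^2 + 2·(m+1) − 1 = 2m^2 + 6m + 3.
By induction, S_n = 2n^2 + 2n − 1 for all n ≥ 1.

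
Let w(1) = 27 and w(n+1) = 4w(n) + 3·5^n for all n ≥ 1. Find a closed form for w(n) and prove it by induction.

Claim: w(n) = 3·4^n + 3·5^n.

Base case: w(1) = 27, and 3·4^1 + 3·5^1 = 12 + 15 = 27.
Assume w(m) = 3·4^m + 3·5^m for some m ≥ 1.
Then w(m+1) = 4w(m) + 3·5^m = 4·(3·4^m + 3·5^m) + 3·5^m = 3·4^{m+1} + 12·5^m + 3·5^m = 3·4^{m+1} + 15·5^m = 3·4^{m+1} + 3·5^{m+1}.
Hence w(n) = 3·4^n + 3·5^n for every n ≥ 1, by induction.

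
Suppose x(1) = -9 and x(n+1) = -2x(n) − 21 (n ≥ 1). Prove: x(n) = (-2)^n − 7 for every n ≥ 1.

Base case: x(1) = -9, and (-2)^1 − 7 = -2 − 7 = -9.
Assume x(k) = (-2)^k − 7 for some k ≥ 1.
Then x(k+1) = -2x(k) − 21 = -2·((-2)^k − 7) − 21 = -2·(-2)^k + 14 − 21 = (-2)^{k+1} − 7.
Hence x(n) = (-2)^n − 7 for every n ≥ 1, by induction.

x(n) = (-2)^n − 7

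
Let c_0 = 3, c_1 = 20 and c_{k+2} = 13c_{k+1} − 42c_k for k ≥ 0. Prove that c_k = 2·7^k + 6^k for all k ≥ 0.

Base cases: c_0 = 3 and 2·7^0 + 6^0 = 3; c_1 = 20 and 2·7^1 + 6^1 = 20.
Assume c_j = 2·7^j + 6^j for all 0 ≤ j ≤ m, where m ≥ 1.
Then c_{m+1} = 13c_m − 42c_{m−1} = 13·(2·7^m + 6^m) − 42·(2·7^{m−1} + 6^{m−1}) = 2·(13·7 − 42)7^{m−1} + (13·6 − 42)6^{m−1} = 98·7^{m−1} + 36·6^{m−1} = 2·7^{m+1} + 6^{m+1}.
Hence c_k = 2·7^k + 6^k for every k ≥ 0, by strong induction.

c_k = 2·7^k + 6^k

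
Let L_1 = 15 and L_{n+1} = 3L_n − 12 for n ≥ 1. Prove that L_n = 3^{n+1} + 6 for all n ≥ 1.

Base case: L_1 = 15, and 3^{1+1} + 6 = 9 + 6 = 15.
Assume L_r = 3^{r+1} + 6 for some r ≥ 1.
Then L_{r+1} = 3L_r − 12 = 3·(3^{r+1} + 6) − 12 = 3^{r+2} + 18 − 12 = 3^{r+2} + 6.
Hence L_n = 3^{n+1} + 6 for every n ≥ 1, by induction.

L_n = 3^{n+1} + 6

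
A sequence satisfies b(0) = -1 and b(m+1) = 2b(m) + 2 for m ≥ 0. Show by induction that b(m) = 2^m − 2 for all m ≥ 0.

Base case: b(0) = -1, and 2^0 − 2 = 1 − 2 = -1.
Assume b(r) = 2^r − 2 for some r ≥ 0.
Then b(r+1) = 2b(r) + 2 = 2·(2^r − 2) + 2 = 2^{r+1} − 4 + 2 = 2^{r+1} − 2.
So the formula holds for r+1, and by induction b(m) = 2^m − 2 for all m ≥ 0.

b(m) = 2^m − 2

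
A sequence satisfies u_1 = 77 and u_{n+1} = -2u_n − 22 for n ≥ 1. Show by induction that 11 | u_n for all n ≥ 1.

Base case: u_1 = 77 = 11·7, so 11 | u_1.
Assume 11 | u_k, so u_k = 11t for some integer t.
Then u_{k+1} = -2u_k − 22 = -2·(11t) − 22 = 11(-2t − 2), so 11 | u_{k+1}.
Hence 11 | u_n for every n ≥ 1, by induction.

11 | u_n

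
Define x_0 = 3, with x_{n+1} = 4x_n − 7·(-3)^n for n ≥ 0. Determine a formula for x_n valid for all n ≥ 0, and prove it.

Claim: x_n = 2·4^n + (-3)^n.

Base case: x_0 = 3, and 2·4^0 + (-3)^0 = 2 + 1 = 3.
Assume x_r = 2·4^r + (-3)^r for some r ≥ 0.
Then x_{r+1} = 4x_r − 7·(-3)^r = 4·(2·4^r + (-3)^r) − 7·(-3)^r = 2·4^{r+1} + 4·(-3)^r − 7·(-3)^r = 2·4^{r+1} − 3·(-3)^r = 2·4^{r+1} + (-3)^{r+1}.
Hence x_n = 2·4^n + (-3)^n for every n ≥ 0, by induction.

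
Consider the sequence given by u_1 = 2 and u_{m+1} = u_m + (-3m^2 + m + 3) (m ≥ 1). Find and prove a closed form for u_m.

Claim: u_m = -m^3 + 2m^2 + 2m − 1.

Base case: u_1 = 2, and -1^3 + 2·1^2 + 2·1 − 1 = 2.
Assume u_r = -r^3 + 2r^2 + 2r − 1.
Then u_{r+1} = u_r + (-3r^2 + r + 3) = (-r^3 + 2r^2 + 2r − 1) + (-3r^2 + r + 3) = -r^3 − r^2 + 3r + 2,
and -(r+1)^3 + 2·(r+1)^2 + 2·(r+1) − 1 = -r^3 − r^2 + 3r + 2.
Hence u_m = -m^3 + 2m^2 + 2m − 1 for every m ≥ 1, by induction.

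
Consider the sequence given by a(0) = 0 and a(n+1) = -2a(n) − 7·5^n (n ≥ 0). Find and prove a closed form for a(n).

Claim: a(n) = (-2)^n − 5^n.

Base case: a(0) = 0, and (-2)^0 − 5^0 = 1 − 1 = 0.
Assume a(r) = (-2)^r − 5^r for some r ≥ 0.
Then a(r+1) = -2a(r) − 7·5^r = -2·((-2)^r − 5^r) − 7·5^r = (-2)^{r+1} + 2·5^r − 7·5^r = (-2)^{r+1} − 5·5^r = (-2)^{r+1} − 5^{r+1}.
This completes the inductive step, so a(n) = (-2)^n − 5^n for all n ≥ 0.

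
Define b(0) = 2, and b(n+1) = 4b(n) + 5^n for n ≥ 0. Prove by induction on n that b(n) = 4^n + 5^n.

Base case: b(0) = 2, and 4^0 + 5^0 = 1 + 1 = 2.
Assume b(m) = 4^m + 5^m for some m ≥ 0.
Then b(m+1) = 4b(m) + 5^m = 4·(4^m + 5^m) + 5^m = 4^{m+1} + 4·5^m + 5^m = 4^{m+1} + 5·5^m = 4^{m+1} + 5^{m+1}.
Hence b(n) = 4^n + 5^n for every n ≥ 0, by induction.

b(n) = 4^n + 5^n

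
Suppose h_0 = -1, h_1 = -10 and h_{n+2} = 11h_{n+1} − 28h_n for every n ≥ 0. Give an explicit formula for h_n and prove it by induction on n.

Claim: h_n = 4^n − 2·7^n.

Base cases: h_0 = -1 and 4^0 − 2·7^0 = -1; h_1 = -10 and 4^1 − 2·7^1 = -10.
Assume h_j = 4^j − 2·7^j for all 0 ≤ j ≤ m, where m ≥ 1.
Then h_{m+1} = 11h_m − 28h_{m−1} = 11·(4^m − 2·7^m) − 28·(4^{m−1} − 2·7^{m−1}) = (11·4 − 28)4^{m−1} − 2·(11·7 − 28)7^{m−1} = 16·4^{m−1} − 98·7^{m−1} = 4^{m+1} − 2·7^{m+1}.
By strong induction, h_n = 4^n − 2·7^n for all n ≥ 0.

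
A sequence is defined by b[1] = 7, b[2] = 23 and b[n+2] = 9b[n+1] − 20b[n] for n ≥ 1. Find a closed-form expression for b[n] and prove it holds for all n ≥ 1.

Claim: b[n] = 3·4^n − 5^n.

Base cases: b[1] = 7 and 3·4^1 − 5^1 = 7; b[2] = 23 and 3·4^2 − 5^2 = 23.
Assume b[j] = 3·4^j − 5^j for all 1 ≤ j ≤ m, where m ≥ 2.
Then b[m+1] = 9b[m] − 20b[m−1] = 9·(3·4^m − 5^m) − 20·(3·4^{m−1} − 5^{m−1}) = 3·(9·4 − 20)4^{m−1} − (9·5 − 20)5^{m−1} = 48·4^{m−1} − 25·5^{m−1} = 3·4^{m+1} − 5^{m+1}.
This completes the inductive step, so b[n] = 3·4^n − 5^n for all n ≥ 1.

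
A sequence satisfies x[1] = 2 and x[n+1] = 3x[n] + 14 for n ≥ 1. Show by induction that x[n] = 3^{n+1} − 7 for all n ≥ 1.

Base case: x[1] = 2, and 3^{1+1} − 7 = 9 − 7 = 2.
Assume x[j] = 3^{j+1} − 7 for some j ≥ 1.
Then x[j+1] = 3x[j] + 14 = 3·(3^{j+1} − 7) + 14 = 3^{j+2} − 21 + 14 = 3^{j+2} − 7.
This completes the inductive step, so x[n] = 3^{n+1} − 7 for all n ≥ 1.

x[n] = 3^{n+1} − 7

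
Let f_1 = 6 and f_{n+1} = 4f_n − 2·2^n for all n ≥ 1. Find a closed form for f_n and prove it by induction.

Claim: f_n = 4^n + 2^n.

Base case: f_1 = 6, and 4^1 + 2^1 = 4 + 2 = 6.
Assume f_m = 4^m + 2^m for some m ≥ 1.
Then f_{m+1} = 4f_m − 2·2^m = 4·(4^m + 2^m) − 2·2^m = 4^{m+1} + 4·2^m − 2·2^m = 4^{m+1} + 2·2^m = 4^{m+1} + 2^{m+1}.
So the formula holds for m+1, and by induction f_n = 4^n + 2^n for all n ≥ 1.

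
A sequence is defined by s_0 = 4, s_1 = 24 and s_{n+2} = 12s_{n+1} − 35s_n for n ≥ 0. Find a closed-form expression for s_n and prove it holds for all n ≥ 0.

Claim: s_n = 2·5^n + 2·7^n.

Base cases: s_0 = 4 and 2·5^0 + 2·7^0 = 4; s_1 = 24 and 2·5^1 + 2·7^1 = 24.
Assume s_j = 2·5^j + 2·7^j for all 0 ≤ j ≤ k, where k ≥ 1.
Then s_{k+1} = 12s_k − 35s_{k−1} = 12·(2·5^k + 2·7^k) − 35·(2·5^{k−1} + 2·7^{k−1}) = 2·(12·5 − 35)5^{k−1} + 2·(12·7 − 35)7^{k−1} = 50·5^{k−1} + 98·7^{k−1} = 2·5^{k+1} + 2·7^{k+1}.
This completes the inductive step, so s_n = 2·5^n + 2·7^n for all n ≥ 0.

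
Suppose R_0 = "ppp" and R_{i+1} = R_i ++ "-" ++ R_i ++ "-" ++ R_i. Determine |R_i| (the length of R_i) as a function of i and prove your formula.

Claim: |R_i| = 4·3^i − 1.

Base case: |R_0| = 3, and 4·3^0 − 1 = 3.
Assume |R_m| = 4·3^m − 1.
Then |R_{m+1}| = 3|R_m| + 2 = 3(4·3^m − 1) + 2 = 4·3^{m+1} − 3 + 2 = 4·3^{m+1} − 1.
By induction, |R_i| = 4·3^i − 1 for all i ≥ 0.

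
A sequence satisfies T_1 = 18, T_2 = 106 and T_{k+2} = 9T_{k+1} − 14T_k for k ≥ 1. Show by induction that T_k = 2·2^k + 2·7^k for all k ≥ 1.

Base cases: T_1 = 18 and 2·2^1 + 2·7^1 = 18; T_2 = 106 and 2·2^2 + 2·7^2 = 106.
Assume T_i = 2·2^i + 2·7^i for all 1 ≤ i ≤ j, where j ≥ 2.
Then T_{j+1} = 9T_j − 14T_{j−1} = 9·(2·2^j + 2·7^j) − 14·(2·2^{j−1} + 2·7^{j−1}) = 2·(9·2 − 14)2^{j−1} + 2·(9·7 − 14)7^{j−1} = 8·2^{j−1} + 98·7^{j−1} = 2·2^{j+1} + 2·7^{j+1}.
By strong induction, T_k = 2·2^k + 2·7^k for all k ≥ 1.

T_k = 2·2^k + 2·7^k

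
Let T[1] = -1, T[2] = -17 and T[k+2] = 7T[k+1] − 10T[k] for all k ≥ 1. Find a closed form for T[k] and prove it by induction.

Claim: T[k] = -5^k + 2·2^k.

Base cases: T[1] = -1 and -5^1 + 2·2^1 = -1; T[2] = -17 and -5^2 + 2·2^2 = -17.
Assume T[j] = -5^j + 2·2^j for all 1 ≤ j ≤ r, where r ≥ 2.
Then T[r+1] = 7T[r] − 10T[r−1] = 7·(-5^r + 2·2^r) − 10·(-5^{r−1} + 2·2^{r−1}) = -(7·5 − 10)5^{r−1} + 2·(7·2 − 10)2^{r−1} = -25·5^{r−1} + 8·2^{r−1} = -5^{r+1} + 2·2^{r+1}.
This completes the inductive step, so T[k] = -5^k + 2·2^k for all k ≥ 1.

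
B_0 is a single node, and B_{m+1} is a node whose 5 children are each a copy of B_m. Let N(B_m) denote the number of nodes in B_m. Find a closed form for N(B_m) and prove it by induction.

Claim: N(B_m) = (5^{m+1} − 1)/4.

Base case: N(B_0) = 1, and (5^{0+1} − 1)/4 = 1.
Assume N(B_j) = (5^{j+1} − 1)/4.
Then N(B_{j+1}) = 1 + 5N(B_j) = 1 + 5·(5^{j+1} − 1)/4 = 1 + (5^{j+2} − 5)/4 = (4 + 5^{j+2} − 5)/4 = (5^{j+2} − 1)/4.
This completes the inductive step, so N(B_m) = (5^{m+1} − 1)/4 for all m ≥ 0.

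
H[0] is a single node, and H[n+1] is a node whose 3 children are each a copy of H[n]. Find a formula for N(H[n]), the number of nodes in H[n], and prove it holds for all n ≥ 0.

Claim: N(H[n]) = (3^{n+1} − 1)/2.

Base case: N(H[0]) = 1, and (3^{0+1} − 1)/2 = 1.
Assume N(H[m]) = (3^{m+1} − 1)/2.
Then N(H[m+1]) = 1 + 3N(H[m]) = 1 + 3·(3^{m+1} − 1)/2 = 1 + (3^{m+2} − 3)/2 = (2 + 3^{m+2} − 3)/2 = (3^{m+2} − 1)/2.
So the formula holds for m+1, and by induction N(H[n]) = (3^{n+1} − 1)/2 for all n ≥ 0.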